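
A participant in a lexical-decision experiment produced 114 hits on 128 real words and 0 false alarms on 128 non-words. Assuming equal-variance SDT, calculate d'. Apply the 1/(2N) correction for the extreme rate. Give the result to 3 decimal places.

d' = 3.890

The false-alarm rate is 0/128 = 0, so apply the 1/(2N) correction: FA → 1/(2·128) = 0.00391.
z(H) = z(0.89062) = 1.2298
z(FA) = z(0.00391) = -2.6597
d' = 1.2298 − (-2.6597) = 3.8895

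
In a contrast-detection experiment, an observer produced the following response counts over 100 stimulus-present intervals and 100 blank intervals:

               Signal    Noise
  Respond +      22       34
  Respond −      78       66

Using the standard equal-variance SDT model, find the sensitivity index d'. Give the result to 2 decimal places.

d' = -0.36

H = 22/100 = 0.2200
FA = 34/100 = 0.3400
Φ⁻¹(0.2200) = -0.772, Φ⁻¹(0.3400) = -0.412
d' = z(H) − z(FA) = -0.772 − (-0.412) = -0.360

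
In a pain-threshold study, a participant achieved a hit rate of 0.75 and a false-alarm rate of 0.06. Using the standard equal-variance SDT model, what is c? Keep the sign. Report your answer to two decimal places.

Φ⁻¹(H) = 0.6745
Φ⁻¹(FA) = -1.5548
c = −½·[z(H) + z(FA)] = −0.5 × (0.6745 + (-1.5548)) = 0.44015
c > 0: the participant has a conservative response bias.

c = 0.44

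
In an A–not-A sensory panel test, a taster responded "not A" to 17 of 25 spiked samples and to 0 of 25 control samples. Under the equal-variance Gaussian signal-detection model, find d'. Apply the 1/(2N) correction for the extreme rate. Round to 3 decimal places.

d' = 2.521

The false-alarm rate is 0/25 = 0, so apply the 1/(2N) correction: FA → 1/(2·25) = 0.02000.
z(H) = z(0.68000) = 0.4677
z(FA) = z(0.02000) = -2.0537
d' = 0.4677 − (-2.0537) = 2.5214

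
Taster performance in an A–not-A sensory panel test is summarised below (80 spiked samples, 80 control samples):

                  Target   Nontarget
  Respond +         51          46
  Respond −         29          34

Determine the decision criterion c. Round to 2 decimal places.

c = -0.27

H = 51/80 = 0.6375
FA = 46/80 = 0.5750
z(0.6375) = 0.352, z(0.5750) = 0.189
c = −½·[z(H) + z(FA)] = −0.5 × (0.352 + 0.189) = -0.2705
c < 0: the taster has a liberal response bias.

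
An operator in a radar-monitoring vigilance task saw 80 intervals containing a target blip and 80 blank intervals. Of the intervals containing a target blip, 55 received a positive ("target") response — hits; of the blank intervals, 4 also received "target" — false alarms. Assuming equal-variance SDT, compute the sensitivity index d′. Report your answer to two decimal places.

H = 55/80 = 0.6875
FA = 4/80 = 0.0500
z(0.6875) = 0.4888, z(0.0500) = -1.6449
d' = z(H) − z(FA) = 0.4888 − (-1.6449) = 2.1337

d′ = 2.13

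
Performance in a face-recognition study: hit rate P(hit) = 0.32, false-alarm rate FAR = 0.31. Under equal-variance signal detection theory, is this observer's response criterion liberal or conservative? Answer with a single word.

conservative

z(H) = -0.468, z(FA) = -0.496
c = −½·(z(H) + z(FA)) = 0.482
c > 0 → conservative criterion (biased toward responding “no”).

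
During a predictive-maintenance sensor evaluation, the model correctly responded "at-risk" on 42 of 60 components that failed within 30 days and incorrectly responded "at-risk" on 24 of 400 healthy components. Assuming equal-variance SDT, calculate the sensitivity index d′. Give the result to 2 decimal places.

H = 42/60 = 0.7000
FA = 24/400 = 0.0600
z(H) = z(0.7000) = 0.5244
z(FA) = z(0.0600) = -1.5548
d' = z(H) − z(FA) = 0.5244 − (-1.5548) = 2.0792

d′ = 2.08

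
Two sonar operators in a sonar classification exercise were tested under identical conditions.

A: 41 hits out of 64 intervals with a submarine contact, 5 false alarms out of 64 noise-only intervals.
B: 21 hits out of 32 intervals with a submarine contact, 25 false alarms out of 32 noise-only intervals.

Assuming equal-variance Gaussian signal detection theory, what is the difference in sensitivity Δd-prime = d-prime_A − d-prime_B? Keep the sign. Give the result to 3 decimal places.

Δd-prime = 2.152

A: z(0.6406) = 0.3601, z(0.0781) = -1.4180, d' = 1.7781
B: z(0.6562) = 0.4021, z(0.7812) = 0.7763, d' = -0.3742
Δd' = d'_A − d'_B = 1.7781 − (-0.3742) = 2.1523
A has the higher sensitivity.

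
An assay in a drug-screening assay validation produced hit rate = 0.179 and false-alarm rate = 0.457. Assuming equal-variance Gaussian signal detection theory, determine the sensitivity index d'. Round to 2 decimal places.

z(H) = -0.9192
z(FA) = -0.1080
d' = z(H) − z(FA) = -0.9192 − (-0.1080) = -0.8112

d' = -0.81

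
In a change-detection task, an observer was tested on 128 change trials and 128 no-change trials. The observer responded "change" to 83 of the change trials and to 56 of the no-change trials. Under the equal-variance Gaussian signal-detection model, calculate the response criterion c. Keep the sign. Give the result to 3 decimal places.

H = 83/128 = 0.6484
FA = 56/128 = 0.4375
Φ⁻¹(H) = 0.3810
Φ⁻¹(FA) = -0.1573
c = −½·[z(H) + z(FA)] = −0.5 × (0.3810 + (-0.1573)) = -0.11185

c = -0.112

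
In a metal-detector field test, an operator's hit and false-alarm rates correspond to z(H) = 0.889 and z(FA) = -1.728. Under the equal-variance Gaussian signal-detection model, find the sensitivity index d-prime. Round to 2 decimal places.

d' = z(H) − z(FA) = 0.889 − (-1.728) = 2.617

d-prime = 2.62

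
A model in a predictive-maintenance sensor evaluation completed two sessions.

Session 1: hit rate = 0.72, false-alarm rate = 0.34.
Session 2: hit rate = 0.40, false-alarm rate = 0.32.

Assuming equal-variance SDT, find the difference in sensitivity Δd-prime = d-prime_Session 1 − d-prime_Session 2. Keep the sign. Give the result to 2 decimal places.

Δd-prime = 0.78

Session 1: z(0.72) = 0.583, z(0.34) = -0.412, d' = 0.995
Session 2: z(0.40) = -0.253, z(0.32) = -0.468, d' = 0.215
Δd' = d'_Session 1 − d'_Session 2 = 0.995 − 0.215 = 0.780
Session 1 has the higher sensitivity.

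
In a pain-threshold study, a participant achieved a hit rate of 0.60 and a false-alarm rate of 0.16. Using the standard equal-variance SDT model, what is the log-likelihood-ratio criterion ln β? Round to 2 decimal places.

Φ⁻¹(0.60) = 0.253, Φ⁻¹(0.16) = -0.994
ln β = −½·[z(H)² − z(FA)²] = −0.5 × (0.064 − 0.988) = 0.462

ln β = 0.46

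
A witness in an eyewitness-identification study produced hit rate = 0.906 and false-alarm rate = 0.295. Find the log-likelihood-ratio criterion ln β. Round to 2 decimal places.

Φ⁻¹(H) = 1.317
Φ⁻¹(FA) = -0.539
ln β = −½·[z(H)² − z(FA)²] = −0.5 × (1.734 − 0.291) = -0.7215

ln β = -0.72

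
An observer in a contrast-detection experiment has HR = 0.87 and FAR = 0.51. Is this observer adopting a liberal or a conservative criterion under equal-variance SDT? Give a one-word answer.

liberal

z(H) = 1.126, z(FA) = 0.025
c = −½·(z(H) + z(FA)) = -0.5755
c < 0 → liberal criterion (biased toward responding “yes”).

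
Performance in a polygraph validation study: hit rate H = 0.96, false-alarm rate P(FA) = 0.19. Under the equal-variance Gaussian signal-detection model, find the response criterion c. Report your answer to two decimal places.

z(H) = z(0.96) = 1.751
z(FA) = z(0.19) = -0.878
c = −½·[z(H) + z(FA)] = −0.5 × (1.751 + (-0.878)) = -0.4365
c < 0: the examiner has a liberal response bias.

c = -0.44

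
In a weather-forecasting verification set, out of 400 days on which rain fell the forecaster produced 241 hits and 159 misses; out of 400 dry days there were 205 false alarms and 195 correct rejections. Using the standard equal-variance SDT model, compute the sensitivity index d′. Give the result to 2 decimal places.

d′ = 0.23

H = 241/400 = 0.6025
FA = 205/400 = 0.5125
z(0.6025) = 0.260, z(0.5125) = 0.031
d' = z(H) − z(FA) = 0.260 − 0.031 = 0.229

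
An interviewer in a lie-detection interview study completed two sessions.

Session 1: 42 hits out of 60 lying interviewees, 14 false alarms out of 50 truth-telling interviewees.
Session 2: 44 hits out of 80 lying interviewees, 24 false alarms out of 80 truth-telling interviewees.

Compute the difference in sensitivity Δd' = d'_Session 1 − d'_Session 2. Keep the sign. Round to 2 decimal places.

Session 1: z(0.7000) = 0.524, z(0.2800) = -0.583, d' = 1.107
Session 2: z(0.5500) = 0.126, z(0.3000) = -0.524, d' = 0.650
Δd' = d'_Session 1 − d'_Session 2 = 1.107 − 0.650 = 0.457
Session 1 has the higher sensitivity.

Δd' = 0.46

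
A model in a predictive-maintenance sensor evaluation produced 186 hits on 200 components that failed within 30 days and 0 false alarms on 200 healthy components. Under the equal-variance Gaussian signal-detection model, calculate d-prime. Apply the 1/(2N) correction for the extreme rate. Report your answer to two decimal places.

The false-alarm rate is 0/200 = 0, so apply the 1/(2N) correction: FA → 1/(2·200) = 0.00250.
z(H) = z(0.93000) = 1.476
z(FA) = z(0.00250) = -2.807
d' = 1.476 − (-2.807) = 4.283

d-prime = 4.28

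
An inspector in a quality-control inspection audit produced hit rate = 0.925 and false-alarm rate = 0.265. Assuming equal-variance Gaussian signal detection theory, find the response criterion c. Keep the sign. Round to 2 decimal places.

c = -0.41

z(H) = z(0.925) = 1.440
z(FA) = z(0.265) = -0.628
c = −½·[z(H) + z(FA)] = −0.5 × (1.440 + (-0.628)) = -0.406
c < 0: the inspector has a liberal response bias.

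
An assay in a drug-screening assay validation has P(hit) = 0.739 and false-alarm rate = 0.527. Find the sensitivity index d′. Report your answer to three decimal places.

d′ = 0.573

z(0.739) = 0.6403, z(0.527) = 0.0677
d' = z(H) − z(FA) = 0.6403 − 0.0677 = 0.5726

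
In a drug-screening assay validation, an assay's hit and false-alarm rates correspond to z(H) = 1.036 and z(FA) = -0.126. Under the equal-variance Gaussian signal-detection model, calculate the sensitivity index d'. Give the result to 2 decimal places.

d' = 1.16

d' = z(H) − z(FA) = 1.036 − (-0.126) = 1.162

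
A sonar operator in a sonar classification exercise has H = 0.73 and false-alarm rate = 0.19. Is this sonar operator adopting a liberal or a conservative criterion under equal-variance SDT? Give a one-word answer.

conservative

z(H) = 0.613, z(FA) = -0.878
c = −½·(z(H) + z(FA)) = 0.1325
c > 0 → conservative criterion (biased toward responding “no”).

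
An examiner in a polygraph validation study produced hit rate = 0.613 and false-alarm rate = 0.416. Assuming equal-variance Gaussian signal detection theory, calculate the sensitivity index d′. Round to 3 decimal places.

z(H) = 0.2871
z(FA) = -0.2121
d' = z(H) − z(FA) = 0.2871 − (-0.2121) = 0.4992

d′ = 0.499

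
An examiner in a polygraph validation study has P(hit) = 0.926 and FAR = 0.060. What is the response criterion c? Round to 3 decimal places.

c = 0.054

z(H) = 1.4466
z(FA) = -1.5548
c = −½·[z(H) + z(FA)] = −0.5 × (1.4466 + (-1.5548)) = 0.0541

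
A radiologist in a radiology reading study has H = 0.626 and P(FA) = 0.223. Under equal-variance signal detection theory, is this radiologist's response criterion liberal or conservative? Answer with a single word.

z(H) = 0.321, z(FA) = -0.762
c = −½·(z(H) + z(FA)) = 0.2205
c > 0 → conservative criterion (biased toward responding “no”).

conservative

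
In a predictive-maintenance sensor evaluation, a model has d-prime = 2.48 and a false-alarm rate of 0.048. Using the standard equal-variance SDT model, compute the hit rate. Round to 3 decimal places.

hit rate = 0.793

z(false-alarm rate) = z(0.048) = -1.6646
z(H) = z(FA) + d' = -1.6646 + 2.48 = 0.8154
hit rate = Φ(0.8154) = 0.7926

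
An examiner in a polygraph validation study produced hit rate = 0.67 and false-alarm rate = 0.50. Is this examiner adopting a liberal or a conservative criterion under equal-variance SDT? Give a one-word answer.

z(H) = 0.440, z(FA) = 0.000
c = −½·(z(H) + z(FA)) = -0.220
c < 0 → liberal criterion (biased toward responding “yes”).

liberal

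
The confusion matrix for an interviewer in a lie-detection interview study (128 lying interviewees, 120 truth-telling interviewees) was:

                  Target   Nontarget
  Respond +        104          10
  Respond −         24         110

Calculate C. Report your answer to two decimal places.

C = 0.25

H = 104/128 = 0.8125
FA = 10/120 = 0.0833
z(H) = z(0.8125) = 0.8871
z(FA) = z(0.0833) = -1.3832
c = −½·[z(H) + z(FA)] = −0.5 × (0.8871 + (-1.3832)) = 0.24805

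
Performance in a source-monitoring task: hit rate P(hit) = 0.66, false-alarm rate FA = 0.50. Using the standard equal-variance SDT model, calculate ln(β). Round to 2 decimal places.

ln β = -0.09

z(H) = z(0.66) = 0.412
z(FA) = z(0.50) = 0.000
ln β = −½·[z(H)² − z(FA)²] = −0.5 × (0.170 − 0.000) = -0.085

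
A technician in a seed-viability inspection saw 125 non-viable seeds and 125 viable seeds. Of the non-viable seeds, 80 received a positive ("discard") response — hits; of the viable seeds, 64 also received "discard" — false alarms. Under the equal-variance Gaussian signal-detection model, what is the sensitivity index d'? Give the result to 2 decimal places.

d' = 0.33

H = 80/125 = 0.6400
FA = 64/125 = 0.5120
Φ⁻¹(0.6400) = 0.358, Φ⁻¹(0.5120) = 0.030
d' = z(H) − z(FA) = 0.358 − 0.030 = 0.328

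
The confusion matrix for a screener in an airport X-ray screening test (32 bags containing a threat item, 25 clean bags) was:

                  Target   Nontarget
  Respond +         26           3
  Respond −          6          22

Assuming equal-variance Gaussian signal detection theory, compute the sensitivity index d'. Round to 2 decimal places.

H = 26/32 = 0.8125
FA = 3/25 = 0.1200
Φ⁻¹(0.8125) = 0.887, Φ⁻¹(0.1200) = -1.175
d' = z(H) − z(FA) = 0.887 − (-1.175) = 2.062

d' = 2.06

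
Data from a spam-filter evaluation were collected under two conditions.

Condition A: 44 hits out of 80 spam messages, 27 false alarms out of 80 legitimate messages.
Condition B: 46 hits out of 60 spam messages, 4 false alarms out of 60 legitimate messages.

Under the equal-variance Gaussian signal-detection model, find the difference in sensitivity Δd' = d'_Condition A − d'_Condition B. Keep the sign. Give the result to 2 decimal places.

Condition A: z(0.5500) = 0.126, z(0.3375) = -0.419, d' = 0.545
Condition B: z(0.7667) = 0.728, z(0.0667) = -1.501, d' = 2.229
Δd' = d'_Condition A − d'_Condition B = 0.545 − 2.229 = -1.684
Condition B has the higher sensitivity.

Δd' = -1.68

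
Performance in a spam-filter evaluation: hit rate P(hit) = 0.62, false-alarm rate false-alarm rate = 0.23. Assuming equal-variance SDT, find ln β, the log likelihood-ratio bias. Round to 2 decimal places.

ln β = 0.23

Φ⁻¹(H) = 0.305
Φ⁻¹(FA) = -0.739
ln β = −½·[z(H)² − z(FA)²] = −0.5 × (0.093 − 0.546) = 0.2265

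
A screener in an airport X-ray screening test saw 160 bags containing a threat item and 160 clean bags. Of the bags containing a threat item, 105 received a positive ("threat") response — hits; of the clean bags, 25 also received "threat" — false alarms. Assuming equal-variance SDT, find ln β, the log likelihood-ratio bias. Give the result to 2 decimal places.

H = 105/160 = 0.6562
FA = 25/160 = 0.1562
z(H) = z(0.6562) = 0.402
z(FA) = z(0.1562) = -1.010
ln β = −½·[z(H)² − z(FA)²] = −0.5 × (0.162 − 1.020) = 0.429

ln β = 0.43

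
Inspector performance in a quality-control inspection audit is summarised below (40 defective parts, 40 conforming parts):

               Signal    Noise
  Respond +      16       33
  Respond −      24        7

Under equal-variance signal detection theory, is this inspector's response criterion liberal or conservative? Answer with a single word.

z(H) = -0.253, z(FA) = 0.935
c = −½·(z(H) + z(FA)) = -0.341
c < 0 → liberal criterion (biased toward responding “yes”).

liberal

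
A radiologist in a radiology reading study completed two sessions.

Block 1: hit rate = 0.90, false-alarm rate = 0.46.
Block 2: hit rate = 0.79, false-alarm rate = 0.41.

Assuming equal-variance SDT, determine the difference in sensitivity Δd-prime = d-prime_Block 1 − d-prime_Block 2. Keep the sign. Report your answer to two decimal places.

Block 1: z(0.90) = 1.282, z(0.46) = -0.100, d' = 1.382
Block 2: z(0.79) = 0.806, z(0.41) = -0.228, d' = 1.034
Δd' = d'_Block 1 − d'_Block 2 = 1.382 − 1.034 = 0.348
Block 1 has the higher sensitivity.

Δd-prime = 0.35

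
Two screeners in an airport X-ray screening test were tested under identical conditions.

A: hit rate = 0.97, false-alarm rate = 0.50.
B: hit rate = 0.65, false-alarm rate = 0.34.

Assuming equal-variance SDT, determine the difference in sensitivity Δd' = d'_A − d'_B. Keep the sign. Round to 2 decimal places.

A: z(0.97) = 1.881, z(0.50) = 0.000, d' = 1.881
B: z(0.65) = 0.385, z(0.34) = -0.412, d' = 0.797
Δd' = d'_A − d'_B = 1.881 − 0.797 = 1.084
A has the higher sensitivity.

Δd' = 1.08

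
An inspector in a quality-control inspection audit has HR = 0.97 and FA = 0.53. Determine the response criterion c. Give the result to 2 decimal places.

z(H) = z(0.97) = 1.881
z(FA) = z(0.53) = 0.075
c = −½·[z(H) + z(FA)] = −0.5 × (1.881 + 0.075) = -0.978

c = -0.98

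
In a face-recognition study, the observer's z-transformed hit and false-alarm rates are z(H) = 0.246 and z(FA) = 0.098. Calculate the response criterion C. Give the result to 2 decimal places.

c = −½·[z(H) + z(FA)] = −½·(0.246 + 0.098) = -0.172

C = -0.17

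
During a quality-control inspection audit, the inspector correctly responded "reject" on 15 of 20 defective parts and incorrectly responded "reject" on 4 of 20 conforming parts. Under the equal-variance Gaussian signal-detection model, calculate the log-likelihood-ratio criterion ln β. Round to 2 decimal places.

H = 15/20 = 0.7500
FA = 4/20 = 0.2000
Φ⁻¹(H) = 0.674
Φ⁻¹(FA) = -0.842
ln β = −½·[z(H)² − z(FA)²] = −0.5 × (0.454 − 0.709) = 0.1275

ln β = 0.13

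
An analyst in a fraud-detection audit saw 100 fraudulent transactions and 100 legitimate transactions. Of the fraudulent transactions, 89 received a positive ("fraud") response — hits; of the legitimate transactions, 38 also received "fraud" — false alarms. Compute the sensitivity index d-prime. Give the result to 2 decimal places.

H = 89/100 = 0.8900
FA = 38/100 = 0.3800
z(H) = z(0.8900) = 1.2265
z(FA) = z(0.3800) = -0.3055
d' = z(H) − z(FA) = 1.2265 − (-0.3055) = 1.5320

d-prime = 1.53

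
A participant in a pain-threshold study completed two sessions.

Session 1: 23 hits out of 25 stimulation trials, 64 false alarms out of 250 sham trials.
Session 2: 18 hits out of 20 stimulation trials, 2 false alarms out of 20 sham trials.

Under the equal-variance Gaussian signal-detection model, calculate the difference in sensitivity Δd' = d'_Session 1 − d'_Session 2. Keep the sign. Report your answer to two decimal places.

Δd' = -0.50

Session 1: z(0.9200) = 1.405, z(0.2560) = -0.656, d' = 2.061
Session 2: z(0.9000) = 1.282, z(0.1000) = -1.282, d' = 2.564
Δd' = d'_Session 1 − d'_Session 2 = 2.061 − 2.564 = -0.503
Session 2 has the higher sensitivity.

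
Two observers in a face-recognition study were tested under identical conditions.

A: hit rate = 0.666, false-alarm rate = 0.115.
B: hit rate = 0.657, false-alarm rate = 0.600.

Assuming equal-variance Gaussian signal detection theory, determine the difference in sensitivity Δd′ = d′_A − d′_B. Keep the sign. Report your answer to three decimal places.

Δd′ = 1.478

A: z(0.666) = 0.4289, z(0.115) = -1.2004, d' = 1.6293
B: z(0.657) = 0.4043, z(0.600) = 0.2533, d' = 0.1510
Δd' = d'_A − d'_B = 1.6293 − 0.1510 = 1.4783
A has the higher sensitivity.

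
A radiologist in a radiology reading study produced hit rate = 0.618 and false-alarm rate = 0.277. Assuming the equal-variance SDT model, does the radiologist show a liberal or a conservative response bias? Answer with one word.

z(H) = 0.300, z(FA) = -0.592
c = −½·(z(H) + z(FA)) = 0.146
c > 0 → conservative criterion (biased toward responding “no”).

conservative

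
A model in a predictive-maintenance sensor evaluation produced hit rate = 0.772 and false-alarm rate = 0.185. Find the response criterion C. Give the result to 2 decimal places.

Φ⁻¹(H) = 0.7454
Φ⁻¹(FA) = -0.8965
c = −½·[z(H) + z(FA)] = −0.5 × (0.7454 + (-0.8965)) = 0.07555
c > 0: the model has a conservative response bias.

C = 0.08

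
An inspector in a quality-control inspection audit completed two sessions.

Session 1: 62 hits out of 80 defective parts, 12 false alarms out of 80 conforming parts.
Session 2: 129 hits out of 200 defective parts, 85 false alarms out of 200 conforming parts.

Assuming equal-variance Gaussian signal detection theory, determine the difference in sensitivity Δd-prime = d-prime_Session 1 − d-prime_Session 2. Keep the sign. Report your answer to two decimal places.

Δd-prime = 1.23

Session 1: z(0.7750) = 0.755, z(0.1500) = -1.036, d' = 1.791
Session 2: z(0.6450) = 0.372, z(0.4250) = -0.189, d' = 0.561
Δd' = d'_Session 1 − d'_Session 2 = 1.791 − 0.561 = 1.230
Session 1 has the higher sensitivity.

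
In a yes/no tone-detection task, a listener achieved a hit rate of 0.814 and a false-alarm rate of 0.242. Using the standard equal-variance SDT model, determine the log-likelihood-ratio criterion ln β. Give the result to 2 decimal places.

z(H) = z(0.814) = 0.893
z(FA) = z(0.242) = -0.700
ln β = −½·[z(H)² − z(FA)²] = −0.5 × (0.797 − 0.490) = -0.1535

ln β = -0.15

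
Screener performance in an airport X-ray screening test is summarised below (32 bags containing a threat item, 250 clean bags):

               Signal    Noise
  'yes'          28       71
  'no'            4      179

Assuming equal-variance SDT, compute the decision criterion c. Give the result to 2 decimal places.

c = -0.29

H = 28/32 = 0.8750
FA = 71/250 = 0.2840
z(H) = 1.150
z(FA) = -0.571
c = −½·[z(H) + z(FA)] = −0.5 × (1.150 + (-0.571)) = -0.2895
c < 0: the screener has a liberal response bias.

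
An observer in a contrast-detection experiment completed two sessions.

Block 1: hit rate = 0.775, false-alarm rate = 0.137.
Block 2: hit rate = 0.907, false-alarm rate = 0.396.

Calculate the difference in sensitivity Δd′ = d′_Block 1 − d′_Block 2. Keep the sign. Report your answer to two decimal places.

Δd′ = 0.26

Block 1: z(0.775) = 0.755, z(0.137) = -1.094, d' = 1.849
Block 2: z(0.907) = 1.323, z(0.396) = -0.264, d' = 1.587
Δd' = d'_Block 1 − d'_Block 2 = 1.849 − 1.587 = 0.262
Block 1 has the higher sensitivity.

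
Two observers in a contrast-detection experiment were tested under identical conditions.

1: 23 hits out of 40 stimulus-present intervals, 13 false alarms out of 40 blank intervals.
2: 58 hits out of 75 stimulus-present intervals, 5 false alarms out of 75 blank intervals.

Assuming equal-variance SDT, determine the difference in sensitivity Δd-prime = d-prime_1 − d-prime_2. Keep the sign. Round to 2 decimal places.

1: z(0.5750) = 0.189, z(0.3250) = -0.454, d' = 0.643
2: z(0.7733) = 0.750, z(0.0667) = -1.501, d' = 2.251
Δd' = d'_1 − d'_2 = 0.643 − 2.251 = -1.608
2 has the higher sensitivity.

Δd-prime = -1.61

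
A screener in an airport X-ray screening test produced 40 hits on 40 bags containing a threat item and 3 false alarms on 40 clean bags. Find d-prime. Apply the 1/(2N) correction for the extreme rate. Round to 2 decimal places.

d-prime = 3.68

The hit rate is 40/40 = 1, so apply the 1/(2N) correction: H → 1 − 1/(2·40) = 0.98750.
z(H) = z(0.98750) = 2.241
z(FA) = z(0.07500) = -1.440
d' = 2.241 − (-1.440) = 3.681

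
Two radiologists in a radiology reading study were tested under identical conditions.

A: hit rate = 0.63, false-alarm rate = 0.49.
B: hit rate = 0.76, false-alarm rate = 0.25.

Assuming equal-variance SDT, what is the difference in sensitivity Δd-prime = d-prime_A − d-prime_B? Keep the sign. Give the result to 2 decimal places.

A: z(0.63) = 0.332, z(0.49) = -0.025, d' = 0.357
B: z(0.76) = 0.706, z(0.25) = -0.674, d' = 1.380
Δd' = d'_A − d'_B = 0.357 − 1.380 = -1.023
B has the higher sensitivity.

Δd-prime = -1.02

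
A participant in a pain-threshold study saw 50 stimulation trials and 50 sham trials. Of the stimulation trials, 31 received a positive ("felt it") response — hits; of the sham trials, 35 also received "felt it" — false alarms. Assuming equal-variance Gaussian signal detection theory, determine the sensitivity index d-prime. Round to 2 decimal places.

H = 31/50 = 0.6200
FA = 35/50 = 0.7000
z(H) = z(0.6200) = 0.305
z(FA) = z(0.7000) = 0.524
d' = z(H) − z(FA) = 0.305 − 0.524 = -0.219

d-prime = -0.22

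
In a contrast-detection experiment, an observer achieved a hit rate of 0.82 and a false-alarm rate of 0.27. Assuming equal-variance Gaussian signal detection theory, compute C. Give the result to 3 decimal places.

C = -0.151

Φ⁻¹(H) = Φ⁻¹(0.82) = 0.9154
Φ⁻¹(FA) = Φ⁻¹(0.27) = -0.6128
c = −½·[z(H) + z(FA)] = −0.5 × (0.9154 + (-0.6128)) = -0.1513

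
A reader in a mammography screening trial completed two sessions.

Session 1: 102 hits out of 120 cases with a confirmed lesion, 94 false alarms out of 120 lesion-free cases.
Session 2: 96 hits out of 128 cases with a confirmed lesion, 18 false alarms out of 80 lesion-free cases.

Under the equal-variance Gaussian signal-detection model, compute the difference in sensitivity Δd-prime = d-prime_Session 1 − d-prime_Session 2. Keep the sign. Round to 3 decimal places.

Session 1: z(0.8500) = 1.0364, z(0.7833) = 0.7834, d' = 0.2530
Session 2: z(0.7500) = 0.6745, z(0.2250) = -0.7554, d' = 1.4299
Δd' = d'_Session 1 − d'_Session 2 = 0.2530 − 1.4299 = -1.1769
Session 2 has the higher sensitivity.

Δd-prime = -1.177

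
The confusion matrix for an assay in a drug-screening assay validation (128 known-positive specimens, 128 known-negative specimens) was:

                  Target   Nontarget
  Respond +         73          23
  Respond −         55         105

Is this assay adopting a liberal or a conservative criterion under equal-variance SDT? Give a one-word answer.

z(H) = 0.177, z(FA) = -0.917
c = −½·(z(H) + z(FA)) = 0.370
c > 0 → conservative criterion (biased toward responding “no”).

conservative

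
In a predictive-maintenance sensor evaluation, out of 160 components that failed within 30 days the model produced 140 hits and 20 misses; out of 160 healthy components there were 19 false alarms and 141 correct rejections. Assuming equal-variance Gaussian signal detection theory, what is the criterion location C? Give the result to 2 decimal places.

H = 140/160 = 0.8750
FA = 19/160 = 0.1187
z(H) = 1.150
z(FA) = -1.182
c = −½·[z(H) + z(FA)] = −0.5 × (1.150 + (-1.182)) = 0.016

C = 0.02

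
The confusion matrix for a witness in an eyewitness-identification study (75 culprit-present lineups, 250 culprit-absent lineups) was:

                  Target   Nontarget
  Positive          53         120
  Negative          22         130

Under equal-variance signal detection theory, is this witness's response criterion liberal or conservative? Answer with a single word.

liberal

z(H) = 0.544, z(FA) = -0.050
c = −½·(z(H) + z(FA)) = -0.247
c < 0 → liberal criterion (biased toward responding “yes”).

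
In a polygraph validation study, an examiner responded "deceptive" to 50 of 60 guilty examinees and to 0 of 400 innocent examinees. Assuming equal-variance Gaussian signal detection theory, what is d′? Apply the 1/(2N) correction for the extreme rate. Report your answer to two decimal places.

The false-alarm rate is 0/400 = 0, so apply the 1/(2N) correction: FA → 1/(2·400) = 0.00125.
z(H) = z(0.83333) = 0.967
z(FA) = z(0.00125) = -3.023
d' = 0.967 − (-3.023) = 3.990

d′ = 3.99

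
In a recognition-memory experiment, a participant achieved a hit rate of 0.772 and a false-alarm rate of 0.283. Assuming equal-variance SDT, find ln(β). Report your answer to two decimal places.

ln β = -0.11

Φ⁻¹(H) = Φ⁻¹(0.772) = 0.745
Φ⁻¹(FA) = Φ⁻¹(0.283) = -0.574
ln β = −½·[z(H)² − z(FA)²] = −0.5 × (0.555 − 0.329) = -0.113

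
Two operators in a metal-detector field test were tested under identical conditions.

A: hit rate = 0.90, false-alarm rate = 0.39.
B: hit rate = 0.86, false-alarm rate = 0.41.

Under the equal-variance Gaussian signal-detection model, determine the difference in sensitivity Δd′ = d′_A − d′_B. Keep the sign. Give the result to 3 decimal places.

A: z(0.90) = 1.2816, z(0.39) = -0.2793, d' = 1.5609
B: z(0.86) = 1.0803, z(0.41) = -0.2275, d' = 1.3078
Δd' = d'_A − d'_B = 1.5609 − 1.3078 = 0.2531
A has the higher sensitivity.

Δd′ = 0.253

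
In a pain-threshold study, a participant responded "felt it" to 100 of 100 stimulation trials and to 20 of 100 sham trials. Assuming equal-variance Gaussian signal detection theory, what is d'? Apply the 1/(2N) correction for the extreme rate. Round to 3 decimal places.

d' = 3.417

The hit rate is 100/100 = 1, so apply the 1/(2N) correction: H → 1 − 1/(2·100) = 0.99500.
z(H) = z(0.99500) = 2.5758
z(FA) = z(0.20000) = -0.8416
d' = 2.5758 − (-0.8416) = 3.4174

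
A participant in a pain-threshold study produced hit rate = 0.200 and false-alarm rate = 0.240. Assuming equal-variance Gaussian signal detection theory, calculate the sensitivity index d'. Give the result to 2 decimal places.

z(0.200) = -0.842, z(0.240) = -0.706
d' = z(H) − z(FA) = -0.842 − (-0.706) = -0.136

d' = -0.14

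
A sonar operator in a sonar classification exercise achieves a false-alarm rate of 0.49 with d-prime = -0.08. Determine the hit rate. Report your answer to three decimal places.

z(false-alarm rate) = z(0.49) = -0.0251
z(H) = z(FA) + d' = -0.0251 + (-0.08) = -0.1051
hit rate = Φ(-0.1051) = 0.4581

hit rate = 0.458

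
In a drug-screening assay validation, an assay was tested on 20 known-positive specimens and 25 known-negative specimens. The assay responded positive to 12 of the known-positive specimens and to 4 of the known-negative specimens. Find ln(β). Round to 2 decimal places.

ln β = 0.46

H = 12/20 = 0.6000
FA = 4/25 = 0.1600
z(H) = 0.253
z(FA) = -0.994
ln β = −½·[z(H)² − z(FA)²] = −0.5 × (0.064 − 0.988) = 0.462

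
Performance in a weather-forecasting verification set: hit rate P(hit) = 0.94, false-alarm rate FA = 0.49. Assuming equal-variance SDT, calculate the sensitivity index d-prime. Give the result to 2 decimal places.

Φ⁻¹(H) = Φ⁻¹(0.94) = 1.555
Φ⁻¹(FA) = Φ⁻¹(0.49) = -0.025
d' = z(H) − z(FA) = 1.555 − (-0.025) = 1.580

d-prime = 1.58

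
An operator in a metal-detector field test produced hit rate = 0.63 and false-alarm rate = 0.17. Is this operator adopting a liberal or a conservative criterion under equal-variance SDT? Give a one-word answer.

conservative

z(H) = 0.332, z(FA) = -0.954
c = −½·(z(H) + z(FA)) = 0.311
c > 0 → conservative criterion (biased toward responding “no”).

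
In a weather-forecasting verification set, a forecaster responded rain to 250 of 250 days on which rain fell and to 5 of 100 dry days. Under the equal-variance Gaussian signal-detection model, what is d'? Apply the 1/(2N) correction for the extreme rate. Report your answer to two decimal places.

The hit rate is 250/250 = 1, so apply the 1/(2N) correction: H → 1 − 1/(2·250) = 0.99800.
z(H) = z(0.99800) = 2.878
z(FA) = z(0.05000) = -1.645
d' = 2.878 − (-1.645) = 4.523

d' = 4.52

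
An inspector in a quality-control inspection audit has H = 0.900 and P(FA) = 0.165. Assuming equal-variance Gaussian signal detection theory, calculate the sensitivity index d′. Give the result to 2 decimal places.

d′ = 2.26

Φ⁻¹(H) = Φ⁻¹(0.900) = 1.2816
Φ⁻¹(FA) = Φ⁻¹(0.165) = -0.9741
d' = z(H) − z(FA) = 1.2816 − (-0.9741) = 2.2557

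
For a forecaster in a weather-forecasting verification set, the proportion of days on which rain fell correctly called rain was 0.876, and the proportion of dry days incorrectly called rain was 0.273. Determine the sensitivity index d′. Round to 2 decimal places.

z(0.876) = 1.155, z(0.273) = -0.604
d' = z(H) − z(FA) = 1.155 − (-0.604) = 1.759

d′ = 1.76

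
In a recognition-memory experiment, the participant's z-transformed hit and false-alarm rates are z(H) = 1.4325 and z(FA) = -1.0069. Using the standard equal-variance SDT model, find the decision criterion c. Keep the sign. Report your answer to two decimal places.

c = −½·[z(H) + z(FA)] = −½·(1.4325 + (-1.0069)) = -0.2128
c < 0: the participant has a liberal response bias.

c = -0.21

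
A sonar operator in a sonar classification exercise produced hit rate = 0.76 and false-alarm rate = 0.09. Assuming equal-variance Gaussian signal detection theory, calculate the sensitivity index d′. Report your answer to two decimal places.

z(H) = z(0.76) = 0.706
z(FA) = z(0.09) = -1.341
d' = z(H) − z(FA) = 0.706 − (-1.341) = 2.047

d′ = 2.05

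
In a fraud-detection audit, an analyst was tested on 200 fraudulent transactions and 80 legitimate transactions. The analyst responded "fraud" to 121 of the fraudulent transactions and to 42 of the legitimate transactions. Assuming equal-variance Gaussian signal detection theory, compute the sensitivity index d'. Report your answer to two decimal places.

d' = 0.20

H = 121/200 = 0.6050
FA = 42/80 = 0.5250
Φ⁻¹(H) = 0.266
Φ⁻¹(FA) = 0.063
d' = z(H) − z(FA) = 0.266 − 0.063 = 0.203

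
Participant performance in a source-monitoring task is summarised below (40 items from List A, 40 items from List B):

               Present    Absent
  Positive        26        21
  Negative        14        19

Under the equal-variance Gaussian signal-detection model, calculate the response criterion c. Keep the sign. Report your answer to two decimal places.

H = 26/40 = 0.6500
FA = 21/40 = 0.5250
z(0.6500) = 0.385, z(0.5250) = 0.063
c = −½·[z(H) + z(FA)] = −0.5 × (0.385 + 0.063) = -0.224

c = -0.22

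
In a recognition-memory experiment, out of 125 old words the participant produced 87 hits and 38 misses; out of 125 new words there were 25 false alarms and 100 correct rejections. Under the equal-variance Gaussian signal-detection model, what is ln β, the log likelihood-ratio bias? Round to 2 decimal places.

ln β = 0.22

H = 87/125 = 0.6960
FA = 25/125 = 0.2000
z(0.6960) = 0.513, z(0.2000) = -0.842
ln β = −½·[z(H)² − z(FA)²] = −0.5 × (0.263 − 0.709) = 0.223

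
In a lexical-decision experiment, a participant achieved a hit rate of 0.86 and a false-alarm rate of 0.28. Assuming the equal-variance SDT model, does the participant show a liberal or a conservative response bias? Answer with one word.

z(H) = 1.080, z(FA) = -0.583
c = −½·(z(H) + z(FA)) = -0.2485
c < 0 → liberal criterion (biased toward responding “yes”).

liberal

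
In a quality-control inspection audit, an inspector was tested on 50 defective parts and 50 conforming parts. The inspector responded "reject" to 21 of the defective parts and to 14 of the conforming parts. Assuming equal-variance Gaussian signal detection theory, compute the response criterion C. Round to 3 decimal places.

C = 0.392

H = 21/50 = 0.4200
FA = 14/50 = 0.2800
z(H) = -0.2019
z(FA) = -0.5828
c = −½·[z(H) + z(FA)] = −0.5 × (-0.2019 + (-0.5828)) = 0.39235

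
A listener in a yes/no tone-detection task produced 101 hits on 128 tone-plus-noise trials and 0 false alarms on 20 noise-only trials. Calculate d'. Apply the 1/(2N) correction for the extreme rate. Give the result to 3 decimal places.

The false-alarm rate is 0/20 = 0, so apply the 1/(2N) correction: FA → 1/(2·20) = 0.02500.
z(H) = z(0.78906) = 0.8032
z(FA) = z(0.02500) = -1.9600
d' = 0.8032 − (-1.9600) = 2.7632

d' = 2.763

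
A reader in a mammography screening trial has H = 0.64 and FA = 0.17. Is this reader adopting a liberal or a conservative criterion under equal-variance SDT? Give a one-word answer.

z(H) = 0.358, z(FA) = -0.954
c = −½·(z(H) + z(FA)) = 0.298
c > 0 → conservative criterion (biased toward responding “no”).

conservative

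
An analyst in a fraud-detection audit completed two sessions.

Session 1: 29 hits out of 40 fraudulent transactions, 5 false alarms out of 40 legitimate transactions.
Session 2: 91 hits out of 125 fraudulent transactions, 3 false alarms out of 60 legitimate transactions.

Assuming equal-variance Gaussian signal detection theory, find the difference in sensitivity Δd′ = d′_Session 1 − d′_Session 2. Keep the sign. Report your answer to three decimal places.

Δd′ = -0.504

Session 1: z(0.7250) = 0.5978, z(0.1250) = -1.1503, d' = 1.7481
Session 2: z(0.7280) = 0.6068, z(0.0500) = -1.6449, d' = 2.2517
Δd' = d'_Session 1 − d'_Session 2 = 1.7481 − 2.2517 = -0.5036
Session 2 has the higher sensitivity.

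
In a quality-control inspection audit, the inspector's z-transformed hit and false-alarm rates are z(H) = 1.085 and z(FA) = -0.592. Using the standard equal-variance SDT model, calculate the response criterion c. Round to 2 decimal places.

c = −½·[z(H) + z(FA)] = −½·(1.085 + (-0.592)) = -0.2465

c = -0.25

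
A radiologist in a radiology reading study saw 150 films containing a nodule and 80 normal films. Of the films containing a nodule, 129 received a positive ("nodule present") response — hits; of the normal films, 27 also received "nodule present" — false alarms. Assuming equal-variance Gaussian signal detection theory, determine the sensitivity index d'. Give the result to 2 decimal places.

H = 129/150 = 0.8600
FA = 27/80 = 0.3375
Φ⁻¹(0.8600) = 1.0803, Φ⁻¹(0.3375) = -0.4193
d' = z(H) − z(FA) = 1.0803 − (-0.4193) = 1.4996

d' = 1.50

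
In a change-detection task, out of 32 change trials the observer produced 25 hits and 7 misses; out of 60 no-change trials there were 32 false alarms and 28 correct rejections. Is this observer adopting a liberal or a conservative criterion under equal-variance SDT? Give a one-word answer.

z(H) = 0.776, z(FA) = 0.084
c = −½·(z(H) + z(FA)) = -0.430
c < 0 → liberal criterion (biased toward responding “yes”).

liberal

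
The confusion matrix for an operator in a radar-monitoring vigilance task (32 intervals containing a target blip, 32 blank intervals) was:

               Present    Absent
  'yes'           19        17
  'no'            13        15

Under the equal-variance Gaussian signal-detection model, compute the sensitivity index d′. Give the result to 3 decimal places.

d′ = 0.159

H = 19/32 = 0.5938
FA = 17/32 = 0.5312
Φ⁻¹(0.5938) = 0.2373, Φ⁻¹(0.5312) = 0.0783
d' = z(H) − z(FA) = 0.2373 − 0.0783 = 0.1590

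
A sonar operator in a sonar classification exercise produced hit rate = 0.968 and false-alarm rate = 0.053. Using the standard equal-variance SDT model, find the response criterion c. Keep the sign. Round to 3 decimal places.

c = -0.118

z(H) = z(0.968) = 1.8522
z(FA) = z(0.053) = -1.6164
c = −½·[z(H) + z(FA)] = −0.5 × (1.8522 + (-1.6164)) = -0.1179
c < 0: the sonar operator has a liberal response bias.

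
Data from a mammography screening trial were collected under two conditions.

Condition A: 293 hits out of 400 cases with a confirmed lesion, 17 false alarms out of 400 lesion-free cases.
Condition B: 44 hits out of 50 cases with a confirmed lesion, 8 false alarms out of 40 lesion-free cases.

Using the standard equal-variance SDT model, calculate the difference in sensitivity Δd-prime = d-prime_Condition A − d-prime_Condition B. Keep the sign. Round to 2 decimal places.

Δd-prime = 0.33

Condition A: z(0.7325) = 0.620, z(0.0425) = -1.722, d' = 2.342
Condition B: z(0.8800) = 1.175, z(0.2000) = -0.842, d' = 2.017
Δd' = d'_Condition A − d'_Condition B = 2.342 − 2.017 = 0.325
Condition A has the higher sensitivity.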